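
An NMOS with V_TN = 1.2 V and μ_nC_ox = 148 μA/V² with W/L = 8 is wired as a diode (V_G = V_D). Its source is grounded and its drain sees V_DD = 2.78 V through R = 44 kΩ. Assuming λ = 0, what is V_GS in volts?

V_GS = 1.43 V

With gate tied to drain, V_GS = V_DS ≥ V_GS − V_TN, so the device is in saturation.
k_n = μ_nC_ox · (W/L) = 1.184 mA/V².
KCL at the drain: ½ k_n (V_GS − V_TN)² = (V_DD − V_GS)/R.
Let x = V_GS − 1.2. Then 26 x² + x − 1.58 = 0, giving x = 0.228 V (positive root), so V_GS = 1.43 V.
I_D = (V_DD − V_GS)/R = (2.78 − 1.43) / 44 = 0.0307 mA.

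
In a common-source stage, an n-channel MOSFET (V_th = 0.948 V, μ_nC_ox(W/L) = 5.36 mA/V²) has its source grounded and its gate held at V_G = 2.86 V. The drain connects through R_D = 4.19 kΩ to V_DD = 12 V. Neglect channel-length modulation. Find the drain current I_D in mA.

I_D = 2.79 mA

V_GS = V_G = 2.86 V, so V_ov = 2.86 − 0.948 = 1.91 V.
Assume saturation: I_D = ½ k_n V_ov² = 0.5 × 5.36 × 1.91² = 9.8 mA, giving V_DS = V_DD − I_D R_D = 12 − 9.8 × 4.19 = -29.1 V.
But -29.1 V < V_ov = 1.91 V, so the device is actually in triode.
In triode I_D = k_n[V_ov V_DS − ½ V_DS²] and I_D = (V_DD − V_DS)/R_D. Equating: 11.2 V_DS² − 43.94 V_DS + 12 = 0, giving V_DS = 0.295 V (the root below V_ov).
I_D = (12 − 0.295) / 4.19 = 2.79 mA.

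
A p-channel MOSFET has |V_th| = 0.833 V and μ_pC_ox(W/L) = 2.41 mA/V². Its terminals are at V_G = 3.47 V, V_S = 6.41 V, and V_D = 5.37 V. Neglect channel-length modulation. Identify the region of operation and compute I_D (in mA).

V_SG = V_S − V_G = 6.41 − 3.47 = 2.94 V; V_SD = V_S − V_D = 6.41 − 5.37 = 1.04 V.
V_ov = V_SG − |V_th| = 2.94 − 0.833 = 2.11 V.
Since V_SD = 1.04 V < V_ov = 2.11 V, the device is in the triode region.
I_D = k_p [V_ov · V_SD − ½ V_SD²] = 2.41 × [2.11 × 1.04 − 0.5 × 1.04²] = 3.98 mA.

Triode; I_D = 3.98 mA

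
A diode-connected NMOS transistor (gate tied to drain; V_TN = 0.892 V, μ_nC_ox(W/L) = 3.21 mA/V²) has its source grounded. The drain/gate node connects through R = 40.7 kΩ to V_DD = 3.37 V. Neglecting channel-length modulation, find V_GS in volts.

V_GS = 1.08 V

With gate tied to drain, V_GS = V_DS ≥ V_GS − V_TN, so the device is in saturation.
KCL at the drain: ½ k_n (V_GS − V_TN)² = (V_DD − V_GS)/R.
Let x = V_GS − 0.892. Then 65.3 x² + x − 2.478 = 0, giving x = 0.187 V (positive root), so V_GS = 1.08 V.
I_D = (V_DD − V_GS)/R = (3.37 − 1.08) / 40.7 = 0.0563 mA.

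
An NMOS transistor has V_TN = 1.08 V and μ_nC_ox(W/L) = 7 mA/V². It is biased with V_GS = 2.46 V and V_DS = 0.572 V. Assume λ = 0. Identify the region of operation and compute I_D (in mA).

V_ov = V_GS − V_TN = 2.46 − 1.08 = 1.38 V.
Since V_DS = 0.572 V < V_ov = 1.38 V, the device is in the triode region.
I_D = k_n [V_ov · V_DS − ½ V_DS²] = 7 × [1.38 × 0.572 − 0.5 × 0.572²] = 4.38 mA.

Triode; I_D = 4.38 mA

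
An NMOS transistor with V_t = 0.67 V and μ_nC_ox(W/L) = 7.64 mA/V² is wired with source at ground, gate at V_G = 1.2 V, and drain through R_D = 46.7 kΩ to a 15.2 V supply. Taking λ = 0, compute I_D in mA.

V_GS = V_G = 1.2 V, so V_ov = 1.2 − 0.67 = 0.53 V.
Assume saturation: I_D = ½ k_n V_ov² = 0.5 × 7.64 × 0.53² = 1.07 mA, giving V_DS = V_DD − I_D R_D = 15.2 − 1.07 × 46.7 = -34.9 V.
But -34.9 V < V_ov = 0.53 V, so the device is actually in triode.
In triode I_D = k_n[V_ov V_DS − ½ V_DS²] and I_D = (V_DD − V_DS)/R_D. Equating: 178 V_DS² − 190.1 V_DS + 15.2 = 0, giving V_DS = 0.0871 V (the root below V_ov).
I_D = (15.2 − 0.0871) / 46.7 = 0.324 mA.

I_D = 0.324 mA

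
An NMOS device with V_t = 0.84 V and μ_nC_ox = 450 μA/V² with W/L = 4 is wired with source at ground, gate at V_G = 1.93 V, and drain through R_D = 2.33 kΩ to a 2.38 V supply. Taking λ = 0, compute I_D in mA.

V_GS = V_G = 1.93 V, so V_ov = 1.93 − 0.84 = 1.09 V.
k_n = μ_nC_ox · (W/L) = 1.8 mA/V².
Assume saturation: I_D = ½ k_n V_ov² = 0.5 × 1.8 × 1.09² = 1.07 mA, giving V_DS = V_DD − I_D R_D = 2.38 − 1.07 × 2.33 = -0.111 V.
But -0.111 V < V_ov = 1.09 V, so the device is actually in triode.
In triode I_D = k_n[V_ov V_DS − ½ V_DS²] and I_D = (V_DD − V_DS)/R_D. Equating: 2.1 V_DS² − 5.571 V_DS + 2.38 = 0, giving V_DS = 0.535 V (the root below V_ov).
I_D = (2.38 − 0.535) / 2.33 = 0.792 mA.

I_D = 0.792 mA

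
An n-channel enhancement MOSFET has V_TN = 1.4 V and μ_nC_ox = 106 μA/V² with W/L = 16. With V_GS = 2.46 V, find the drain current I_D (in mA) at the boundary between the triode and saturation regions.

At the boundary V_DS = V_ov = V_GS − V_TN = 2.46 − 1.4 = 1.06 V.
k_n = μ_nC_ox · (W/L) = 1.696 mA/V².
I_D = ½ k_n V_ov² = 0.5 × 1.696 × 1.06² = 0.953 mA.

I_D = 0.953 mA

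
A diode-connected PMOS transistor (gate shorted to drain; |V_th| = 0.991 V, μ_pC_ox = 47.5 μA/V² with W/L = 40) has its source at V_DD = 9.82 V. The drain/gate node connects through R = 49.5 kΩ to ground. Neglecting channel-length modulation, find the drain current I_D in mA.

With gate tied to drain, V_SG = V_SD ≥ V_SG − |V_th|, so the device is in saturation.
k_p = μ_pC_ox · (W/L) = 1.9 mA/V².
KCL at the drain: ½ k_p (V_SG − |V_th|)² = (V_DD − V_SG)/R.
Let x = V_SG − 0.991. Then 47 x² + x − 8.829 = 0, giving x = 0.423 V (positive root), so V_SG = 1.41 V.
I_D = (V_DD − V_SG)/R = (9.82 − 1.41) / 49.5 = 0.17 mA.

I_D = 0.170 mA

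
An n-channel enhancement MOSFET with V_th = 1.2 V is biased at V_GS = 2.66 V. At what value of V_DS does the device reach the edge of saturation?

V_DS,sat = 1.46 V

The boundary between triode and saturation is V_DS = V_GS − V_th = V_ov.
V_ov = 2.66 − 1.2 = 1.46 V.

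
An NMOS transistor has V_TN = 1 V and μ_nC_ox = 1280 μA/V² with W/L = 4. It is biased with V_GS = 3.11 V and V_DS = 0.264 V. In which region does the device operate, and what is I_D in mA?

k_n = μ_nC_ox · (W/L) = 5.12 mA/V².
V_ov = V_GS − V_TN = 3.11 − 1 = 2.11 V.
Since V_DS = 0.264 V < V_ov = 2.11 V, the device is in the triode region.
I_D = k_n [V_ov · V_DS − ½ V_DS²] = 5.12 × [2.11 × 0.264 − 0.5 × 0.264²] = 2.67 mA.

Triode; I_D = 2.67 mA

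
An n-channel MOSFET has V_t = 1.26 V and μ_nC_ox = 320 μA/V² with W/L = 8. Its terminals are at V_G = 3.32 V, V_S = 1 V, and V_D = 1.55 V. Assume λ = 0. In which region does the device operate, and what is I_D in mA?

Triode; I_D = 1.11 mA

V_GS = V_G − V_S = 3.32 − 1 = 2.32 V; V_DS = V_D − V_S = 1.55 − 1 = 0.55 V.
k_n = μ_nC_ox · (W/L) = 2.56 mA/V².
V_ov = V_GS − V_t = 2.32 − 1.26 = 1.06 V.
Since V_DS = 0.55 V < V_ov = 1.06 V, the device is in the triode region.
I_D = k_n [V_ov · V_DS − ½ V_DS²] = 2.56 × [1.06 × 0.55 − 0.5 × 0.55²] = 1.11 mA.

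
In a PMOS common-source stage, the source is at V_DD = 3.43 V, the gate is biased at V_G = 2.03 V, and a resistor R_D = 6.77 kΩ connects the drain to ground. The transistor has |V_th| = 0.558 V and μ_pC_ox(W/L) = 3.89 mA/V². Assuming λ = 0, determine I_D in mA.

I_D = 0.483 mA

V_SG = V_DD − V_G = 3.43 − 2.03 = 1.4 V, so V_ov = 1.4 − 0.558 = 0.842 V.
Assume saturation: I_D = ½ k_p V_ov² = 0.5 × 3.89 × 0.842² = 1.38 mA, giving V_SD = V_DD − I_D R_D = 3.43 − 1.38 × 6.77 = -5.91 V.
But -5.91 V < V_ov = 0.842 V, so the device is actually in triode.
In triode I_D = k_p[V_ov V_SD − ½ V_SD²] and I_D = (V_DD − V_SD)/R_D. Equating: 13.2 V_SD² − 23.17 V_SD + 3.43 = 0, giving V_SD = 0.163 V (the root below V_ov).
I_D = (3.43 − 0.163) / 6.77 = 0.483 mA.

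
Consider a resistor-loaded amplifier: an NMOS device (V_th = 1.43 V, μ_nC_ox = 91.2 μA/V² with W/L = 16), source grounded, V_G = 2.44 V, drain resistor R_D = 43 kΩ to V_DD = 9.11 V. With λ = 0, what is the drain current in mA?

I_D = 0.208 mA

V_GS = V_G = 2.44 V, so V_ov = 2.44 − 1.43 = 1.01 V.
k_n = μ_nC_ox · (W/L) = 1.459 mA/V².
Assume saturation: I_D = ½ k_n V_ov² = 0.5 × 1.459 × 1.01² = 0.744 mA, giving V_DS = V_DD − I_D R_D = 9.11 − 0.744 × 43 = -22.9 V.
But -22.9 V < V_ov = 1.01 V, so the device is actually in triode.
In triode I_D = k_n[V_ov V_DS − ½ V_DS²] and I_D = (V_DD − V_DS)/R_D. Equating: 31.4 V_DS² − 64.37 V_DS + 9.11 = 0, giving V_DS = 0.153 V (the root below V_ov).
I_D = (9.11 − 0.153) / 43 = 0.208 mA.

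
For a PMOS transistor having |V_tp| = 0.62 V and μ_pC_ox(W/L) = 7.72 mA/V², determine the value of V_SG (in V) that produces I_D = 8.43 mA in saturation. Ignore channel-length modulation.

V_SG = 2.10 V

In saturation I_D = ½ k_p (V_SG − |V_tp|)², so V_SG − |V_tp| = √(2 I_D / k_p) = √(2 × 8.43 / 7.72) = 1.48 V.
V_SG = 0.62 + 1.48 = 2.1 V.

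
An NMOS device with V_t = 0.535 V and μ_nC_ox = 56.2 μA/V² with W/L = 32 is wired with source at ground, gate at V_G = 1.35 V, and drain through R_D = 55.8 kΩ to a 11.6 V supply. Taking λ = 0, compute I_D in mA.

V_GS = V_G = 1.35 V, so V_ov = 1.35 − 0.535 = 0.815 V.
k_n = μ_nC_ox · (W/L) = 1.798 mA/V².
Assume saturation: I_D = ½ k_n V_ov² = 0.5 × 1.798 × 0.815² = 0.597 mA, giving V_DS = V_DD − I_D R_D = 11.6 − 0.597 × 55.8 = -21.7 V.
But -21.7 V < V_ov = 0.815 V, so the device is actually in triode.
In triode I_D = k_n[V_ov V_DS − ½ V_DS²] and I_D = (V_DD − V_DS)/R_D. Equating: 50.2 V_DS² − 82.79 V_DS + 11.6 = 0, giving V_DS = 0.155 V (the root below V_ov).
I_D = (11.6 − 0.155) / 55.8 = 0.205 mA.

I_D = 0.205 mA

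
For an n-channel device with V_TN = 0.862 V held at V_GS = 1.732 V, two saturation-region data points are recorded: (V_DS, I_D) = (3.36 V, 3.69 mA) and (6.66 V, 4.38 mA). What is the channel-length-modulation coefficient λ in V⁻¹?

With V_GS fixed, I_D ∝ (1 + λ V_DS) in saturation, so I_D2/I_D1 = (1 + λ V_DS2)/(1 + λ V_DS1).
4.38/3.69 = 1.187 = (1 + 6.66 λ)/(1 + 3.36 λ).
Solving: λ (I_D1 V_DS2 − I_D2 V_DS1) = I_D2 − I_D1, so λ = (4.38 − 3.69) / (3.69 × 6.66 − 4.38 × 3.36) = 0.69 / 9.86 = 0.07 V⁻¹.

λ = 0.0700 V⁻¹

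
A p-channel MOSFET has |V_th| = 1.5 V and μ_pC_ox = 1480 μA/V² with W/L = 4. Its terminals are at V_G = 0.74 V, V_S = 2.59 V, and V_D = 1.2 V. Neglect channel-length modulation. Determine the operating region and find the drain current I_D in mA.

V_SG = V_S − V_G = 2.59 − 0.74 = 1.85 V; V_SD = V_S − V_D = 2.59 − 1.2 = 1.39 V.
k_p = μ_pC_ox · (W/L) = 5.92 mA/V².
V_ov = V_SG − |V_th| = 1.85 − 1.5 = 0.35 V.
Since V_SD = 1.39 V ≥ V_ov = 0.35 V, the device is in saturation.
I_D = ½ k_p V_ov² = 0.5 × 5.92 × 0.35² = 0.363 mA.

Saturation; I_D = 0.363 mA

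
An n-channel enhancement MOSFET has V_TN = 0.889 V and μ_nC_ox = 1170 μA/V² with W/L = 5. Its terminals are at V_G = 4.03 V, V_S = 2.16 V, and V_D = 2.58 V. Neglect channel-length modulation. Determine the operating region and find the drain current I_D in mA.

Triode; I_D = 1.89 mA

V_GS = V_G − V_S = 4.03 − 2.16 = 1.87 V; V_DS = V_D − V_S = 2.58 − 2.16 = 0.42 V.
k_n = μ_nC_ox · (W/L) = 5.85 mA/V².
V_ov = V_GS − V_TN = 1.87 − 0.889 = 0.981 V.
Since V_DS = 0.42 V < V_ov = 0.981 V, the device is in the triode region.
I_D = k_n [V_ov · V_DS − ½ V_DS²] = 5.85 × [0.981 × 0.42 − 0.5 × 0.42²] = 1.89 mA.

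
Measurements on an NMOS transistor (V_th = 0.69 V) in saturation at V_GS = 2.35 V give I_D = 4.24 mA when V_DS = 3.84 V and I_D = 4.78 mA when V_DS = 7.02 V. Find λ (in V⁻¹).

With V_GS fixed, I_D ∝ (1 + λ V_DS) in saturation, so I_D2/I_D1 = (1 + λ V_DS2)/(1 + λ V_DS1).
4.78/4.24 = 1.127 = (1 + 7.02 λ)/(1 + 3.84 λ).
Solving: λ (I_D1 V_DS2 − I_D2 V_DS1) = I_D2 − I_D1, so λ = (4.78 − 4.24) / (4.24 × 7.02 − 4.78 × 3.84) = 0.54 / 11.4 = 0.0473 V⁻¹.

λ = 0.0473 V⁻¹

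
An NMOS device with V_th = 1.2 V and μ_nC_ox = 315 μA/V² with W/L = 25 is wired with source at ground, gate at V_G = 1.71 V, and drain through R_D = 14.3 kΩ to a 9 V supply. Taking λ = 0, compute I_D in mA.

V_GS = V_G = 1.71 V, so V_ov = 1.71 − 1.2 = 0.51 V.
k_n = μ_nC_ox · (W/L) = 7.875 mA/V².
Assume saturation: I_D = ½ k_n V_ov² = 0.5 × 7.875 × 0.51² = 1.02 mA, giving V_DS = V_DD − I_D R_D = 9 − 1.02 × 14.3 = -5.65 V.
But -5.65 V < V_ov = 0.51 V, so the device is actually in triode.
In triode I_D = k_n[V_ov V_DS − ½ V_DS²] and I_D = (V_DD − V_DS)/R_D. Equating: 56.3 V_DS² − 58.43 V_DS + 9 = 0, giving V_DS = 0.188 V (the root below V_ov).
I_D = (9 − 0.188) / 14.3 = 0.616 mA.

I_D = 0.616 mA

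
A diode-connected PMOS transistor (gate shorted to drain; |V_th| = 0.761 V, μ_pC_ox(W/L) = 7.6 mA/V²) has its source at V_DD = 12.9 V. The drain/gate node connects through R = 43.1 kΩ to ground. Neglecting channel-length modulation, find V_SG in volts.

With gate tied to drain, V_SG = V_SD ≥ V_SG − |V_th|, so the device is in saturation.
KCL at the drain: ½ k_p (V_SG − |V_th|)² = (V_DD − V_SG)/R.
Let x = V_SG − 0.761. Then 164 x² + x − 12.14 = 0, giving x = 0.269 V (positive root), so V_SG = 1.03 V.
I_D = (V_DD − V_SG)/R = (12.9 − 1.03) / 43.1 = 0.275 mA.

V_SG = 1.03 V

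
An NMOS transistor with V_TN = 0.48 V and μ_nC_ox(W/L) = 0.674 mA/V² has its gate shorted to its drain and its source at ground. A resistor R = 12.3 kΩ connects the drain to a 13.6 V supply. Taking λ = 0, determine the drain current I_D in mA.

I_D = 0.931 mA

With gate tied to drain, V_GS = V_DS ≥ V_GS − V_TN, so the device is in saturation.
KCL at the drain: ½ k_n (V_GS − V_TN)² = (V_DD − V_GS)/R.
Let x = V_GS − 0.48. Then 4.15 x² + x − 13.12 = 0, giving x = 1.66 V (positive root), so V_GS = 2.14 V.
I_D = (V_DD − V_GS)/R = (13.6 − 2.14) / 12.3 = 0.931 mA.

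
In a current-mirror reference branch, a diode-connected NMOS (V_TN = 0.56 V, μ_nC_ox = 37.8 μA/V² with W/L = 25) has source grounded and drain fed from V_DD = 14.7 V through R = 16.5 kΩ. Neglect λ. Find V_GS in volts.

V_GS = 1.84 V

With gate tied to drain, V_GS = V_DS ≥ V_GS − V_TN, so the device is in saturation.
k_n = μ_nC_ox · (W/L) = 0.945 mA/V².
KCL at the drain: ½ k_n (V_GS − V_TN)² = (V_DD − V_GS)/R.
Let x = V_GS − 0.56. Then 7.8 x² + x − 14.14 = 0, giving x = 1.28 V (positive root), so V_GS = 1.84 V.
I_D = (V_DD − V_GS)/R = (14.7 − 1.84) / 16.5 = 0.779 mA.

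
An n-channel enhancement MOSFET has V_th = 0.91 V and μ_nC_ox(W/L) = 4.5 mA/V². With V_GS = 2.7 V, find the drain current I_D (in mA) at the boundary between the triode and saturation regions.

At the boundary V_DS = V_ov = V_GS − V_th = 2.7 − 0.91 = 1.79 V.
I_D = ½ k_n V_ov² = 0.5 × 4.5 × 1.79² = 7.21 mA.

I_D = 7.21 mA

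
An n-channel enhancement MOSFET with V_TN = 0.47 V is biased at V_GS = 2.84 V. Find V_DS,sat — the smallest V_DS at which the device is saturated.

The boundary between triode and saturation is V_DS = V_GS − V_TN = V_ov.
V_ov = 2.84 − 0.47 = 2.37 V.

V_DS,sat = 2.37 V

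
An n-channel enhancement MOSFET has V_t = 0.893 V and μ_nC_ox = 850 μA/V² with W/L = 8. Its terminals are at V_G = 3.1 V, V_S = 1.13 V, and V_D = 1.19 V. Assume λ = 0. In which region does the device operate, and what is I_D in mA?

Triode; I_D = 0.427 mA

V_GS = V_G − V_S = 3.1 − 1.13 = 1.97 V; V_DS = V_D − V_S = 1.19 − 1.13 = 0.06 V.
k_n = μ_nC_ox · (W/L) = 6.8 mA/V².
V_ov = V_GS − V_t = 1.97 − 0.893 = 1.08 V.
Since V_DS = 0.06 V < V_ov = 1.08 V, the device is in the triode region.
I_D = k_n [V_ov · V_DS − ½ V_DS²] = 6.8 × [1.08 × 0.06 − 0.5 × 0.06²] = 0.427 mA.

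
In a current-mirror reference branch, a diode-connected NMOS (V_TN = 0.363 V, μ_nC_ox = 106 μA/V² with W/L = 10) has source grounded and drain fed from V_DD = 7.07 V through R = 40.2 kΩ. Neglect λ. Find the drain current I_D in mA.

I_D = 0.153 mA

With gate tied to drain, V_GS = V_DS ≥ V_GS − V_TN, so the device is in saturation.
k_n = μ_nC_ox · (W/L) = 1.06 mA/V².
KCL at the drain: ½ k_n (V_GS − V_TN)² = (V_DD − V_GS)/R.
Let x = V_GS − 0.363. Then 21.3 x² + x − 6.707 = 0, giving x = 0.538 V (positive root), so V_GS = 0.901 V.
I_D = (V_DD − V_GS)/R = (7.07 − 0.901) / 40.2 = 0.153 mA.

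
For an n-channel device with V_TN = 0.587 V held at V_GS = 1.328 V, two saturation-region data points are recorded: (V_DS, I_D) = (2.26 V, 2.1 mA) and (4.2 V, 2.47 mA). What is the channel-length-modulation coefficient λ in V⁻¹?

λ = 0.114 V⁻¹

With V_GS fixed, I_D ∝ (1 + λ V_DS) in saturation, so I_D2/I_D1 = (1 + λ V_DS2)/(1 + λ V_DS1).
2.47/2.1 = 1.176 = (1 + 4.2 λ)/(1 + 2.26 λ).
Solving: λ (I_D1 V_DS2 − I_D2 V_DS1) = I_D2 − I_D1, so λ = (2.47 − 2.1) / (2.1 × 4.2 − 2.47 × 2.26) = 0.37 / 3.24 = 0.114 V⁻¹.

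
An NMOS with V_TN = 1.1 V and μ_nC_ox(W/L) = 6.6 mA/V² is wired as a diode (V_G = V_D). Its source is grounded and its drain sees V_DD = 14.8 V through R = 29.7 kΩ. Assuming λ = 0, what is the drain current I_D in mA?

I_D = 0.449 mA

With gate tied to drain, V_GS = V_DS ≥ V_GS − V_TN, so the device is in saturation.
KCL at the drain: ½ k_n (V_GS − V_TN)² = (V_DD − V_GS)/R.
Let x = V_GS − 1.1. Then 98 x² + x − 13.7 = 0, giving x = 0.369 V (positive root), so V_GS = 1.47 V.
I_D = (V_DD − V_GS)/R = (14.8 − 1.47) / 29.7 = 0.449 mA.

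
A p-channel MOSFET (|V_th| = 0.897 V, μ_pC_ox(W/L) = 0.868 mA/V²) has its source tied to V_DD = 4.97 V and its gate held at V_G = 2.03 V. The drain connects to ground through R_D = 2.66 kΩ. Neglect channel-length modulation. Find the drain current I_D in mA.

V_SG = V_DD − V_G = 4.97 − 2.03 = 2.94 V, so V_ov = 2.94 − 0.897 = 2.04 V.
Assume saturation: I_D = ½ k_p V_ov² = 0.5 × 0.868 × 2.04² = 1.81 mA, giving V_SD = V_DD − I_D R_D = 4.97 − 1.81 × 2.66 = 0.152 V.
But 0.152 V < V_ov = 2.04 V, so the device is actually in triode.
In triode I_D = k_p[V_ov V_SD − ½ V_SD²] and I_D = (V_DD − V_SD)/R_D. Equating: 1.15 V_SD² − 5.717 V_SD + 4.97 = 0, giving V_SD = 1.12 V (the root below V_ov).
I_D = (4.97 − 1.12) / 2.66 = 1.45 mA.

I_D = 1.45 mA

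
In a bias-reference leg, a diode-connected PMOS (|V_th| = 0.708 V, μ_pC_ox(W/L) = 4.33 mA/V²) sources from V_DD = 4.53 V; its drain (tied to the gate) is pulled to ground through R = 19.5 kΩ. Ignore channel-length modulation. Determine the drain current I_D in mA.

I_D = 0.181 mA

With gate tied to drain, V_SG = V_SD ≥ V_SG − |V_th|, so the device is in saturation.
KCL at the drain: ½ k_p (V_SG − |V_th|)² = (V_DD − V_SG)/R.
Let x = V_SG − 0.708. Then 42.2 x² + x − 3.822 = 0, giving x = 0.289 V (positive root), so V_SG = 0.997 V.
I_D = (V_DD − V_SG)/R = (4.53 − 0.997) / 19.5 = 0.181 mA.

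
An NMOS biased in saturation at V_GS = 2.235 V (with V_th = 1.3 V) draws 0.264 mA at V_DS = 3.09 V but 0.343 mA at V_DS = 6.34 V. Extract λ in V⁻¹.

With V_GS fixed, I_D ∝ (1 + λ V_DS) in saturation, so I_D2/I_D1 = (1 + λ V_DS2)/(1 + λ V_DS1).
0.343/0.264 = 1.299 = (1 + 6.34 λ)/(1 + 3.09 λ).
Solving: λ (I_D1 V_DS2 − I_D2 V_DS1) = I_D2 − I_D1, so λ = (0.343 − 0.264) / (0.264 × 6.34 − 0.343 × 3.09) = 0.079 / 0.614 = 0.129 V⁻¹.

λ = 0.129 V⁻¹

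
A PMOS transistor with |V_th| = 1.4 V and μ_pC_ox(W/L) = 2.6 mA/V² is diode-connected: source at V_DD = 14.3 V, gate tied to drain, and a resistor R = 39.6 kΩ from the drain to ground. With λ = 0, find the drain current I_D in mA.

With gate tied to drain, V_SG = V_SD ≥ V_SG − |V_th|, so the device is in saturation.
KCL at the drain: ½ k_p (V_SG − |V_th|)² = (V_DD − V_SG)/R.
Let x = V_SG − 1.4. Then 51.5 x² + x − 12.9 = 0, giving x = 0.491 V (positive root), so V_SG = 1.89 V.
I_D = (V_DD − V_SG)/R = (14.3 − 1.89) / 39.6 = 0.313 mA.

I_D = 0.313 mA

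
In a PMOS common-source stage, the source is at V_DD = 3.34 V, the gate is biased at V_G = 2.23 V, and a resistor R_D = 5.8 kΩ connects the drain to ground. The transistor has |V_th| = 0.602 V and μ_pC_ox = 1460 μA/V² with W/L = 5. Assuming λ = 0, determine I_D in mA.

V_SG = V_DD − V_G = 3.34 − 2.23 = 1.11 V, so V_ov = 1.11 − 0.602 = 0.508 V.
k_p = μ_pC_ox · (W/L) = 7.3 mA/V².
Assume saturation: I_D = ½ k_p V_ov² = 0.5 × 7.3 × 0.508² = 0.942 mA, giving V_SD = V_DD − I_D R_D = 3.34 − 0.942 × 5.8 = -2.12 V.
But -2.12 V < V_ov = 0.508 V, so the device is actually in triode.
In triode I_D = k_p[V_ov V_SD − ½ V_SD²] and I_D = (V_DD − V_SD)/R_D. Equating: 21.2 V_SD² − 22.51 V_SD + 3.34 = 0, giving V_SD = 0.178 V (the root below V_ov).
I_D = (3.34 − 0.178) / 5.8 = 0.545 mA.

I_D = 0.545 mA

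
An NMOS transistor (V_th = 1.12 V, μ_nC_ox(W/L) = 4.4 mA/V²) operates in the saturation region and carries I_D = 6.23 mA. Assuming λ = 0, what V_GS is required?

In saturation I_D = ½ k_n (V_GS − V_th)², so V_GS − V_th = √(2 I_D / k_n) = √(2 × 6.23 / 4.4) = 1.68 V.
V_GS = 1.12 + 1.68 = 2.8 V.

V_GS = 2.80 V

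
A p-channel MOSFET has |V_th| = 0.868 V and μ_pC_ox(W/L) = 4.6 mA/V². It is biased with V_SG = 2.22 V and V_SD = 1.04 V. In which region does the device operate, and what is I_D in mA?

Triode; I_D = 3.98 mA

V_ov = V_SG − |V_th| = 2.22 − 0.868 = 1.35 V.
Since V_SD = 1.04 V < V_ov = 1.35 V, the device is in the triode region.
I_D = k_p [V_ov · V_SD − ½ V_SD²] = 4.6 × [1.35 × 1.04 − 0.5 × 1.04²] = 3.98 mA.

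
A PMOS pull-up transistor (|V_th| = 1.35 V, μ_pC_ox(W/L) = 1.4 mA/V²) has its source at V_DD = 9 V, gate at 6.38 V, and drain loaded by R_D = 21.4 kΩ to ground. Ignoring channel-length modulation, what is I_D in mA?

I_D = 0.409 mA

V_SG = V_DD − V_G = 9 − 6.38 = 2.62 V, so V_ov = 2.62 − 1.35 = 1.27 V.
Assume saturation: I_D = ½ k_p V_ov² = 0.5 × 1.4 × 1.27² = 1.13 mA, giving V_SD = V_DD − I_D R_D = 9 − 1.13 × 21.4 = -15.2 V.
But -15.2 V < V_ov = 1.27 V, so the device is actually in triode.
In triode I_D = k_p[V_ov V_SD − ½ V_SD²] and I_D = (V_DD − V_SD)/R_D. Equating: 15 V_SD² − 39.05 V_SD + 9 = 0, giving V_SD = 0.256 V (the root below V_ov).
I_D = (9 − 0.256) / 21.4 = 0.409 mA.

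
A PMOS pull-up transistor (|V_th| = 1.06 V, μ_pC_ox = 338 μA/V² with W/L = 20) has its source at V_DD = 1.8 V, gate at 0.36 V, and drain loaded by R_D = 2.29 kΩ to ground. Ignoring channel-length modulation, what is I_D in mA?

V_SG = V_DD − V_G = 1.8 − 0.36 = 1.44 V, so V_ov = 1.44 − 1.06 = 0.38 V.
k_p = μ_pC_ox · (W/L) = 6.76 mA/V².
Assume saturation: I_D = ½ k_p V_ov² = 0.5 × 6.76 × 0.38² = 0.488 mA, giving V_SD = V_DD − I_D R_D = 1.8 − 0.488 × 2.29 = 0.682 V.
V_SD = 0.682 V ≥ V_ov = 0.38 V, confirming saturation.

I_D = 0.488 mA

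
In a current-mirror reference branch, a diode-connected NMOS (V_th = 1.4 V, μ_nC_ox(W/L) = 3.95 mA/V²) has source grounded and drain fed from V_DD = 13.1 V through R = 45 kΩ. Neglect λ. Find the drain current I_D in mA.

I_D = 0.252 mA

With gate tied to drain, V_GS = V_DS ≥ V_GS − V_th, so the device is in saturation.
KCL at the drain: ½ k_n (V_GS − V_th)² = (V_DD − V_GS)/R.
Let x = V_GS − 1.4. Then 88.9 x² + x − 11.7 = 0, giving x = 0.357 V (positive root), so V_GS = 1.76 V.
I_D = (V_DD − V_GS)/R = (13.1 − 1.76) / 45 = 0.252 mA.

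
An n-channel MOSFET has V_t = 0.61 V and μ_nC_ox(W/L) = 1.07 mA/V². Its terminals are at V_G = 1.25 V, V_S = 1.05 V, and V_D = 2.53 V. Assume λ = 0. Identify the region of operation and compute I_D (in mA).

V_GS = V_G − V_S = 1.25 − 1.05 = 0.2 V; V_DS = V_D − V_S = 2.53 − 1.05 = 1.48 V.
V_GS = 0.2 V < V_t = 0.61 V, so the transistor is in cutoff.

Cutoff; I_D = 0 mA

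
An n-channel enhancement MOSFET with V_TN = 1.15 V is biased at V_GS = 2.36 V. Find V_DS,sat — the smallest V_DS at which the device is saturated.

The boundary between triode and saturation is V_DS = V_GS − V_TN = V_ov.
V_ov = 2.36 − 1.15 = 1.21 V.

V_DS,sat = 1.21 V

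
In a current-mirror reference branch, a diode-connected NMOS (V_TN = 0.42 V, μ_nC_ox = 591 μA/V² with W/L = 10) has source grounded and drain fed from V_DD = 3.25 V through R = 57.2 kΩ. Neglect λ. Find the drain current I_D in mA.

I_D = 0.0473 mA

With gate tied to drain, V_GS = V_DS ≥ V_GS − V_TN, so the device is in saturation.
k_n = μ_nC_ox · (W/L) = 5.91 mA/V².
KCL at the drain: ½ k_n (V_GS − V_TN)² = (V_DD − V_GS)/R.
Let x = V_GS − 0.42. Then 169 x² + x − 2.83 = 0, giving x = 0.126 V (positive root), so V_GS = 0.546 V.
I_D = (V_DD − V_GS)/R = (3.25 − 0.546) / 57.2 = 0.0473 mA.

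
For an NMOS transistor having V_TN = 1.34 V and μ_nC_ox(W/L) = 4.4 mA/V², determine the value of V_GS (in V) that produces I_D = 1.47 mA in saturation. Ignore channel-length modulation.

V_GS = 2.16 V

In saturation I_D = ½ k_n (V_GS − V_TN)², so V_GS − V_TN = √(2 I_D / k_n) = √(2 × 1.47 / 4.4) = 0.817 V.
V_GS = 1.34 + 0.817 = 2.16 V.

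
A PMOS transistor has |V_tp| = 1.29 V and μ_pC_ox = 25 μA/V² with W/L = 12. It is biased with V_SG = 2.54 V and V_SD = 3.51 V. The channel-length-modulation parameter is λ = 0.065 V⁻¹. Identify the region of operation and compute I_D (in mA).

Saturation; I_D = 0.288 mA

k_p = μ_pC_ox · (W/L) = 0.3 mA/V².
V_ov = V_SG − |V_tp| = 2.54 − 1.29 = 1.25 V.
Since V_SD = 3.51 V ≥ V_ov = 1.25 V, the device is in saturation.
I_D = ½ k_p V_ov² (1 + λ V_SD) = 0.5 × 0.3 × 1.25² × (1 + 0.065 × 3.51) = 0.288 mA.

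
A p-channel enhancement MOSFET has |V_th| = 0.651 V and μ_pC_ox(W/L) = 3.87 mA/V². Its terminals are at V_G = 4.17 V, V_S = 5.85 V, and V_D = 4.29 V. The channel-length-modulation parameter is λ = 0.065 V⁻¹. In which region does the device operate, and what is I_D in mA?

V_SG = V_S − V_G = 5.85 − 4.17 = 1.68 V; V_SD = V_S − V_D = 5.85 − 4.29 = 1.56 V.
V_ov = V_SG − |V_th| = 1.68 − 0.651 = 1.03 V.
Since V_SD = 1.56 V ≥ V_ov = 1.03 V, the device is in saturation.
I_D = ½ k_p V_ov² (1 + λ V_SD) = 0.5 × 3.87 × 1.03² × (1 + 0.065 × 1.56) = 2.26 mA.

Saturation; I_D = 2.26 mA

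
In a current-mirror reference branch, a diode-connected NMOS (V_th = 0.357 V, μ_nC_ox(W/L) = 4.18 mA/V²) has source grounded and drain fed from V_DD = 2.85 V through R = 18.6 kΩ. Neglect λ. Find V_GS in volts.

With gate tied to drain, V_GS = V_DS ≥ V_GS − V_th, so the device is in saturation.
KCL at the drain: ½ k_n (V_GS − V_th)² = (V_DD − V_GS)/R.
Let x = V_GS − 0.357. Then 38.9 x² + x − 2.493 = 0, giving x = 0.241 V (positive root), so V_GS = 0.598 V.
I_D = (V_DD − V_GS)/R = (2.85 − 0.598) / 18.6 = 0.121 mA.

V_GS = 0.598 V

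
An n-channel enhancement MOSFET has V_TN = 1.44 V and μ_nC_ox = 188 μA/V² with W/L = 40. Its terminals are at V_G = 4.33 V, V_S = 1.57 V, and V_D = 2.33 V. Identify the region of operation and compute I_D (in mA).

Triode; I_D = 5.37 mA

V_GS = V_G − V_S = 4.33 − 1.57 = 2.76 V; V_DS = V_D − V_S = 2.33 − 1.57 = 0.76 V.
k_n = μ_nC_ox · (W/L) = 7.52 mA/V².
V_ov = V_GS − V_TN = 2.76 − 1.44 = 1.32 V.
Since V_DS = 0.76 V < V_ov = 1.32 V, the device is in the triode region.
I_D = k_n [V_ov · V_DS − ½ V_DS²] = 7.52 × [1.32 × 0.76 − 0.5 × 0.76²] = 5.37 mA.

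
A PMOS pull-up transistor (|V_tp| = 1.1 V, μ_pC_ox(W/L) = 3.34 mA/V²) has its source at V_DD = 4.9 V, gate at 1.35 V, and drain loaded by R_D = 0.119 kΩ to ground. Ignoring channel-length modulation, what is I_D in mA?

I_D = 10.0 mA

V_SG = V_DD − V_G = 4.9 − 1.35 = 3.55 V, so V_ov = 3.55 − 1.1 = 2.45 V.
Assume saturation: I_D = ½ k_p V_ov² = 0.5 × 3.34 × 2.45² = 10 mA, giving V_SD = V_DD − I_D R_D = 4.9 − 10 × 0.119 = 3.71 V.
V_SD = 3.71 V ≥ V_ov = 2.45 V, confirming saturation.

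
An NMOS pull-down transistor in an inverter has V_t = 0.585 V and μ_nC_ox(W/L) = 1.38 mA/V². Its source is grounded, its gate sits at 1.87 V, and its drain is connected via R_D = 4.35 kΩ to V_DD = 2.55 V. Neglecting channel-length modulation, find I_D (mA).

V_GS = V_G = 1.87 V, so V_ov = 1.87 − 0.585 = 1.29 V.
Assume saturation: I_D = ½ k_n V_ov² = 0.5 × 1.38 × 1.29² = 1.14 mA, giving V_DS = V_DD − I_D R_D = 2.55 − 1.14 × 4.35 = -2.41 V.
But -2.41 V < V_ov = 1.29 V, so the device is actually in triode.
In triode I_D = k_n[V_ov V_DS − ½ V_DS²] and I_D = (V_DD − V_DS)/R_D. Equating: 3 V_DS² − 8.714 V_DS + 2.55 = 0, giving V_DS = 0.33 V (the root below V_ov).
I_D = (2.55 − 0.33) / 4.35 = 0.51 mA.

I_D = 0.510 mA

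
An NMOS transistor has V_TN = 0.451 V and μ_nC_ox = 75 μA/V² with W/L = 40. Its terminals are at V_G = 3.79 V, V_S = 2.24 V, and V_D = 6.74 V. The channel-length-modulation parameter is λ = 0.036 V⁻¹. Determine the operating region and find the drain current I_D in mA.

V_GS = V_G − V_S = 3.79 − 2.24 = 1.55 V; V_DS = V_D − V_S = 6.74 − 2.24 = 4.5 V.
k_n = μ_nC_ox · (W/L) = 3 mA/V².
V_ov = V_GS − V_TN = 1.55 − 0.451 = 1.1 V.
Since V_DS = 4.5 V ≥ V_ov = 1.1 V, the device is in saturation.
I_D = ½ k_n V_ov² (1 + λ V_DS) = 0.5 × 3 × 1.1² × (1 + 0.036 × 4.5) = 2.11 mA.

Saturation; I_D = 2.11 mA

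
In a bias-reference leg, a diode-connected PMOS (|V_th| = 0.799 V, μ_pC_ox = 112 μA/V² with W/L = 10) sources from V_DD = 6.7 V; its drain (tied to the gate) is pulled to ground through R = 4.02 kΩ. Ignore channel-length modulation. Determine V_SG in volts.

With gate tied to drain, V_SG = V_SD ≥ V_SG − |V_th|, so the device is in saturation.
k_p = μ_pC_ox · (W/L) = 1.12 mA/V².
KCL at the drain: ½ k_p (V_SG − |V_th|)² = (V_DD − V_SG)/R.
Let x = V_SG − 0.799. Then 2.25 x² + x − 5.901 = 0, giving x = 1.41 V (positive root), so V_SG = 2.21 V.
I_D = (V_DD − V_SG)/R = (6.7 − 2.21) / 4.02 = 1.12 mA.

V_SG = 2.21 V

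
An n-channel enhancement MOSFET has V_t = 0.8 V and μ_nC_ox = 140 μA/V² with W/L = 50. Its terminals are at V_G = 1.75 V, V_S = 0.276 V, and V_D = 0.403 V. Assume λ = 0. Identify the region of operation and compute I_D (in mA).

V_GS = V_G − V_S = 1.75 − 0.276 = 1.47 V; V_DS = V_D − V_S = 0.403 − 0.276 = 0.127 V.
k_n = μ_nC_ox · (W/L) = 7 mA/V².
V_ov = V_GS − V_t = 1.47 − 0.8 = 0.674 V.
Since V_DS = 0.127 V < V_ov = 0.674 V, the device is in the triode region.
I_D = k_n [V_ov · V_DS − ½ V_DS²] = 7 × [0.674 × 0.127 − 0.5 × 0.127²] = 0.543 mA.

Triode; I_D = 0.543 mA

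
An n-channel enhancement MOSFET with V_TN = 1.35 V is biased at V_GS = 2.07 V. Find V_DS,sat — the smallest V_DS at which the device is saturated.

The boundary between triode and saturation is V_DS = V_GS − V_TN = V_ov.
V_ov = 2.07 − 1.35 = 0.72 V.

V_DS,sat = 0.720 V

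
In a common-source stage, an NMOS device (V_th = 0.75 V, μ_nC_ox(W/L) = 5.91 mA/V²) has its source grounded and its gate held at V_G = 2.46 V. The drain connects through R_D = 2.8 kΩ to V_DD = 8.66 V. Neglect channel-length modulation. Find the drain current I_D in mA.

I_D = 2.98 mA

V_GS = V_G = 2.46 V, so V_ov = 2.46 − 0.75 = 1.71 V.
Assume saturation: I_D = ½ k_n V_ov² = 0.5 × 5.91 × 1.71² = 8.64 mA, giving V_DS = V_DD − I_D R_D = 8.66 − 8.64 × 2.8 = -15.5 V.
But -15.5 V < V_ov = 1.71 V, so the device is actually in triode.
In triode I_D = k_n[V_ov V_DS − ½ V_DS²] and I_D = (V_DD − V_DS)/R_D. Equating: 8.27 V_DS² − 29.3 V_DS + 8.66 = 0, giving V_DS = 0.326 V (the root below V_ov).
I_D = (8.66 − 0.326) / 2.8 = 2.98 mA.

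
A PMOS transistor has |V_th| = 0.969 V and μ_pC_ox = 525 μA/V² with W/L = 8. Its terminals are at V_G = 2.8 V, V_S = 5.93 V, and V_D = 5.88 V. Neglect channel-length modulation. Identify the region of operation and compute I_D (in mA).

V_SG = V_S − V_G = 5.93 − 2.8 = 3.13 V; V_SD = V_S − V_D = 5.93 − 5.88 = 0.05 V.
k_p = μ_pC_ox · (W/L) = 4.2 mA/V².
V_ov = V_SG − |V_th| = 3.13 − 0.969 = 2.16 V.
Since V_SD = 0.05 V < V_ov = 2.16 V, the device is in the triode region.
I_D = k_p [V_ov · V_SD − ½ V_SD²] = 4.2 × [2.16 × 0.05 − 0.5 × 0.05²] = 0.449 mA.

Triode; I_D = 0.449 mA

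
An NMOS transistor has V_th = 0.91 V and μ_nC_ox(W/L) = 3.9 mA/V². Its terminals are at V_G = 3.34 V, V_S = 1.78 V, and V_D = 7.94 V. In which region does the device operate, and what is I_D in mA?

V_GS = V_G − V_S = 3.34 − 1.78 = 1.56 V; V_DS = V_D − V_S = 7.94 − 1.78 = 6.16 V.
V_ov = V_GS − V_th = 1.56 − 0.91 = 0.65 V.
Since V_DS = 6.16 V ≥ V_ov = 0.65 V, the device is in saturation.
I_D = ½ k_n V_ov² = 0.5 × 3.9 × 0.65² = 0.824 mA.

Saturation; I_D = 0.824 mA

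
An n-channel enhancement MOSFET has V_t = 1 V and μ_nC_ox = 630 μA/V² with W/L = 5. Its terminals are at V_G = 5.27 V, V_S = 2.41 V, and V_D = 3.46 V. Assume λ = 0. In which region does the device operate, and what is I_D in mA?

Triode; I_D = 4.42 mA

V_GS = V_G − V_S = 5.27 − 2.41 = 2.86 V; V_DS = V_D − V_S = 3.46 − 2.41 = 1.05 V.
k_n = μ_nC_ox · (W/L) = 3.15 mA/V².
V_ov = V_GS − V_t = 2.86 − 1 = 1.86 V.
Since V_DS = 1.05 V < V_ov = 1.86 V, the device is in the triode region.
I_D = k_n [V_ov · V_DS − ½ V_DS²] = 3.15 × [1.86 × 1.05 − 0.5 × 1.05²] = 4.42 mA.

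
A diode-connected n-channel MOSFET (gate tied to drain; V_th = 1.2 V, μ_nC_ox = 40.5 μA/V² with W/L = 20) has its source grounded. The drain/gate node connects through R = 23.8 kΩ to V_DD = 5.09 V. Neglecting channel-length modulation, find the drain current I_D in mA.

With gate tied to drain, V_GS = V_DS ≥ V_GS − V_th, so the device is in saturation.
k_n = μ_nC_ox · (W/L) = 0.81 mA/V².
KCL at the drain: ½ k_n (V_GS − V_th)² = (V_DD − V_GS)/R.
Let x = V_GS − 1.2. Then 9.64 x² + x − 3.89 = 0, giving x = 0.586 V (positive root), so V_GS = 1.79 V.
I_D = (V_DD − V_GS)/R = (5.09 − 1.79) / 23.8 = 0.139 mA.

I_D = 0.139 mA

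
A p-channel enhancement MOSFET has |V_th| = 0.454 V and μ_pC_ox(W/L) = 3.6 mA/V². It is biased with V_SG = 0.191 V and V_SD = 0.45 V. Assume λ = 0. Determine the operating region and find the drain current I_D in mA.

V_SG = 0.191 V < |V_th| = 0.454 V, so the transistor is in cutoff.

Cutoff; I_D = 0 mA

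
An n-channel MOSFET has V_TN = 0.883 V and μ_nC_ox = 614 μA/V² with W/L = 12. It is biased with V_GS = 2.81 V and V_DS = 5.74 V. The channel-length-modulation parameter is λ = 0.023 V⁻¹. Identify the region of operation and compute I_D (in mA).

k_n = μ_nC_ox · (W/L) = 7.368 mA/V².
V_ov = V_GS − V_TN = 2.81 − 0.883 = 1.93 V.
Since V_DS = 5.74 V ≥ V_ov = 1.93 V, the device is in saturation.
I_D = ½ k_n V_ov² (1 + λ V_DS) = 0.5 × 7.368 × 1.93² × (1 + 0.023 × 5.74) = 15.5 mA.

Saturation; I_D = 15.5 mA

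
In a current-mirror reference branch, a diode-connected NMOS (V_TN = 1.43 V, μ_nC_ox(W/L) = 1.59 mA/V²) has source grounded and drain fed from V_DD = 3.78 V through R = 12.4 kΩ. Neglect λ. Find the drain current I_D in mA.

With gate tied to drain, V_GS = V_DS ≥ V_GS − V_TN, so the device is in saturation.
KCL at the drain: ½ k_n (V_GS − V_TN)² = (V_DD − V_GS)/R.
Let x = V_GS − 1.43. Then 9.86 x² + x − 2.35 = 0, giving x = 0.44 V (positive root), so V_GS = 1.87 V.
I_D = (V_DD − V_GS)/R = (3.78 − 1.87) / 12.4 = 0.154 mA.

I_D = 0.154 mA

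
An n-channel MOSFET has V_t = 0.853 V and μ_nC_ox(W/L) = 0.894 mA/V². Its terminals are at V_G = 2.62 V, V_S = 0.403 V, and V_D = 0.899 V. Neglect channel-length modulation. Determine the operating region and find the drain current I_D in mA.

V_GS = V_G − V_S = 2.62 − 0.403 = 2.22 V; V_DS = V_D − V_S = 0.899 − 0.403 = 0.496 V.
V_ov = V_GS − V_t = 2.22 − 0.853 = 1.36 V.
Since V_DS = 0.496 V < V_ov = 1.36 V, the device is in the triode region.
I_D = k_n [V_ov · V_DS − ½ V_DS²] = 0.894 × [1.36 × 0.496 − 0.5 × 0.496²] = 0.495 mA.

Triode; I_D = 0.495 mA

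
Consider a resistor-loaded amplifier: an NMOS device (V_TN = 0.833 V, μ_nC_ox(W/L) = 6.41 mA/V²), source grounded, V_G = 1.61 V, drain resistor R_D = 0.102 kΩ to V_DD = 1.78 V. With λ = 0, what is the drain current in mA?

V_GS = V_G = 1.61 V, so V_ov = 1.61 − 0.833 = 0.777 V.
Assume saturation: I_D = ½ k_n V_ov² = 0.5 × 6.41 × 0.777² = 1.93 mA, giving V_DS = V_DD − I_D R_D = 1.78 − 1.93 × 0.102 = 1.58 V.
V_DS = 1.58 V ≥ V_ov = 0.777 V, confirming saturation.

I_D = 1.93 mA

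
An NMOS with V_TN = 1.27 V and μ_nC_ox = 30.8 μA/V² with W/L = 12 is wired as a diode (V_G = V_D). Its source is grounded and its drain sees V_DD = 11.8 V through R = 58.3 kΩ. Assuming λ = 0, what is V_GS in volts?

With gate tied to drain, V_GS = V_DS ≥ V_GS − V_TN, so the device is in saturation.
k_n = μ_nC_ox · (W/L) = 0.3696 mA/V².
KCL at the drain: ½ k_n (V_GS − V_TN)² = (V_DD − V_GS)/R.
Let x = V_GS − 1.27. Then 10.8 x² + x − 10.53 = 0, giving x = 0.943 V (positive root), so V_GS = 2.21 V.
I_D = (V_DD − V_GS)/R = (11.8 − 2.21) / 58.3 = 0.164 mA.

V_GS = 2.21 V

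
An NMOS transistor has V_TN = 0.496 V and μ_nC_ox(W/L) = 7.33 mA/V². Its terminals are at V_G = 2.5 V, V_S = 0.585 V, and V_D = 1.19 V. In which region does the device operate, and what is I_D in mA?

V_GS = V_G − V_S = 2.5 − 0.585 = 1.92 V; V_DS = V_D − V_S = 1.19 − 0.585 = 0.605 V.
V_ov = V_GS − V_TN = 1.92 − 0.496 = 1.42 V.
Since V_DS = 0.605 V < V_ov = 1.42 V, the device is in the triode region.
I_D = k_n [V_ov · V_DS − ½ V_DS²] = 7.33 × [1.42 × 0.605 − 0.5 × 0.605²] = 4.95 mA.

Triode; I_D = 4.95 mA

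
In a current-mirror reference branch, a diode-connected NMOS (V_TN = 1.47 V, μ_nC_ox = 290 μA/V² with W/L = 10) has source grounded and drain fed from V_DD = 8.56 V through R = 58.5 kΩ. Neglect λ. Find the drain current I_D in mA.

I_D = 0.116 mA

With gate tied to drain, V_GS = V_DS ≥ V_GS − V_TN, so the device is in saturation.
k_n = μ_nC_ox · (W/L) = 2.9 mA/V².
KCL at the drain: ½ k_n (V_GS − V_TN)² = (V_DD − V_GS)/R.
Let x = V_GS − 1.47. Then 84.8 x² + x − 7.09 = 0, giving x = 0.283 V (positive root), so V_GS = 1.75 V.
I_D = (V_DD − V_GS)/R = (8.56 − 1.75) / 58.5 = 0.116 mA.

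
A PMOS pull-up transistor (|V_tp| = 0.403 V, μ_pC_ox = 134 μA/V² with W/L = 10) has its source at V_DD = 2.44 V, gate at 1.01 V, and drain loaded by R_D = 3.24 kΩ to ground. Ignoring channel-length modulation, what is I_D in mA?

V_SG = V_DD − V_G = 2.44 − 1.01 = 1.43 V, so V_ov = 1.43 − 0.403 = 1.03 V.
k_p = μ_pC_ox · (W/L) = 1.34 mA/V².
Assume saturation: I_D = ½ k_p V_ov² = 0.5 × 1.34 × 1.03² = 0.707 mA, giving V_SD = V_DD − I_D R_D = 2.44 − 0.707 × 3.24 = 0.15 V.
But 0.15 V < V_ov = 1.03 V, so the device is actually in triode.
In triode I_D = k_p[V_ov V_SD − ½ V_SD²] and I_D = (V_DD − V_SD)/R_D. Equating: 2.17 V_SD² − 5.459 V_SD + 2.44 = 0, giving V_SD = 0.581 V (the root below V_ov).
I_D = (2.44 − 0.581) / 3.24 = 0.574 mA.

I_D = 0.574 mA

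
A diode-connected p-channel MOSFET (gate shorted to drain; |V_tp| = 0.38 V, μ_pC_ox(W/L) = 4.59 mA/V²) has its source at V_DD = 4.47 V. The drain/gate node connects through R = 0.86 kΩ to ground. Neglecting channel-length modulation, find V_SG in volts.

With gate tied to drain, V_SG = V_SD ≥ V_SG − |V_tp|, so the device is in saturation.
KCL at the drain: ½ k_p (V_SG − |V_tp|)² = (V_DD − V_SG)/R.
Let x = V_SG − 0.38. Then 1.97 x² + x − 4.09 = 0, giving x = 1.21 V (positive root), so V_SG = 1.59 V.
I_D = (V_DD − V_SG)/R = (4.47 − 1.59) / 0.86 = 3.35 mA.

V_SG = 1.59 V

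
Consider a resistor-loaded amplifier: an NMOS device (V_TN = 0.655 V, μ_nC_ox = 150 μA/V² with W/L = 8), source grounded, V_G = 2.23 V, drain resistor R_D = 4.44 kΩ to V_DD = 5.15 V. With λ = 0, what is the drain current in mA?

I_D = 1.01 mA

V_GS = V_G = 2.23 V, so V_ov = 2.23 − 0.655 = 1.57 V.
k_n = μ_nC_ox · (W/L) = 1.2 mA/V².
Assume saturation: I_D = ½ k_n V_ov² = 0.5 × 1.2 × 1.57² = 1.49 mA, giving V_DS = V_DD − I_D R_D = 5.15 − 1.49 × 4.44 = -1.46 V.
But -1.46 V < V_ov = 1.57 V, so the device is actually in triode.
In triode I_D = k_n[V_ov V_DS − ½ V_DS²] and I_D = (V_DD − V_DS)/R_D. Equating: 2.66 V_DS² − 9.392 V_DS + 5.15 = 0, giving V_DS = 0.679 V (the root below V_ov).
I_D = (5.15 − 0.679) / 4.44 = 1.01 mA.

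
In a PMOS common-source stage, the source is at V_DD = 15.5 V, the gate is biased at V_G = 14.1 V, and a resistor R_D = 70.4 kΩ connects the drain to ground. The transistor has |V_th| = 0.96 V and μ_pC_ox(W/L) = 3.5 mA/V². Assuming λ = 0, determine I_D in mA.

I_D = 0.218 mA

V_SG = V_DD − V_G = 15.5 − 14.1 = 1.4 V, so V_ov = 1.4 − 0.96 = 0.44 V.
Assume saturation: I_D = ½ k_p V_ov² = 0.5 × 3.5 × 0.44² = 0.339 mA, giving V_SD = V_DD − I_D R_D = 15.5 − 0.339 × 70.4 = -8.35 V.
But -8.35 V < V_ov = 0.44 V, so the device is actually in triode.
In triode I_D = k_p[V_ov V_SD − ½ V_SD²] and I_D = (V_DD − V_SD)/R_D. Equating: 123 V_SD² − 109.4 V_SD + 15.5 = 0, giving V_SD = 0.177 V (the root below V_ov).
I_D = (15.5 − 0.177) / 70.4 = 0.218 mA.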